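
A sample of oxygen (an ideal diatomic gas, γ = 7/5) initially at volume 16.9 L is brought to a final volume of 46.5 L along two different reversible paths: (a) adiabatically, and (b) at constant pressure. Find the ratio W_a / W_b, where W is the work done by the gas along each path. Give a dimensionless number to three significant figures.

Path (a) adiabatic: W = P₁V₁(1 − (V₁/V₂)^(γ−1))/(γ−1) → W_a/(P₁V₁) = 0.8323.
Path (b) isobaric: W = P₁(V₂ − V₁) → W_b/(P₁V₁) = 1.751.
W_a / W_b = 0.8323 / 1.751 = 0.4752.

W_a / W_b ≈ 0.475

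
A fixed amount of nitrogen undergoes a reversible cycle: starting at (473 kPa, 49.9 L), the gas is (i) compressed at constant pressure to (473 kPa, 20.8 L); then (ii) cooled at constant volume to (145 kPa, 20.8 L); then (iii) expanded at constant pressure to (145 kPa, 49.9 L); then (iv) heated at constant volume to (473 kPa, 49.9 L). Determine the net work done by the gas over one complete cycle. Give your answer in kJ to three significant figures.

Constant-volume legs do no work.
W(i) = (473)(20.8 − 49.9) = -13764 J; W(iii) = (145)(49.9 − 20.8) = 4220 J.
W_net = -13764 + 4220 = -9545 J (the counter-clockwise enclosed area).

W_net ≈ -9.54 kJ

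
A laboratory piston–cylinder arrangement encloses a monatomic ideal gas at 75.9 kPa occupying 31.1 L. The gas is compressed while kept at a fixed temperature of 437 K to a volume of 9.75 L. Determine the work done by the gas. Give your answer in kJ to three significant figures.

Isothermal: W = nRT ln(V₂/V₁) = P₁V₁ ln(V₂/V₁).
P₁V₁ = (75.9 kPa)(31.1 L) = 2360 J.
W = 2360 × ln(9.75/31.1) = 2360 × -1.16
W_by_gas = -2738 J.

W ≈ -2.74 kJ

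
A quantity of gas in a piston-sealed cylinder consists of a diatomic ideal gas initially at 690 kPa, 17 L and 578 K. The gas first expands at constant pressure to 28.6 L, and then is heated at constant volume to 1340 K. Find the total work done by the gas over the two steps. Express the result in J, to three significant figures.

Step 1 (isobaric): W = PΔV = (690 kPa)(28.6 − 17 L) = 8004 J.
Step 2 (isochoric): W = 0 (constant volume).
W_total = 8004 + 0 = 8004 J.

W_total ≈ 8000 J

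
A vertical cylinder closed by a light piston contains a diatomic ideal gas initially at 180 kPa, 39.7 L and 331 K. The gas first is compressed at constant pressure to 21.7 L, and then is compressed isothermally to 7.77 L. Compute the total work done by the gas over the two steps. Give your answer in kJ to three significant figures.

W_total ≈ -7.25 kJ

Step 1 (isobaric): W = PΔV = (180 kPa)(21.7 − 39.7 L) = -3240 J.
After step 1: P = 180 kPa, V = 21.7 L, T = 180.9 K.
Step 2 (isothermal): W = P₁V₁ ln(V₂/V₁) = (3906) ln(7.77/21.7) = -4012 J.
W_total = -3240 − 4012 = -7252 J.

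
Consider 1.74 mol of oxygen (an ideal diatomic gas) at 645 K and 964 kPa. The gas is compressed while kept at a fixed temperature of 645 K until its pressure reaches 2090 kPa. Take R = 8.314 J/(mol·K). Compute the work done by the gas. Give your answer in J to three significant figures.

W ≈ -7220 J

Isothermal process: W = nRT ln(V₂/V₁) = nRT ln(P₁/P₂).
W = (1.74)(8.314)(645) × ln(964/2090)
  = 9331 × ln(0.4612) = 9331 × -0.7738
W_by_gas = -7220 J.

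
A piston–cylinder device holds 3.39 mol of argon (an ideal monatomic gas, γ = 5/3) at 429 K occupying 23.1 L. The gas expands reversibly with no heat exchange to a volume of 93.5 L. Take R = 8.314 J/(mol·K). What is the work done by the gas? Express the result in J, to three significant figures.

W ≈ 11000 J

Adiabatic: TV^(γ−1) = const with γ = 5/3.
T₂ = T₁ (V₁/V₂)^(γ−1) = 429 × (23.1/93.5)^0.667 = 429 × 0.3937 = 168.9 K.
W_by = nCᵥ(T₁ − T₂) = (3.39)(12.47)(429 − 168.9) = 10996 J.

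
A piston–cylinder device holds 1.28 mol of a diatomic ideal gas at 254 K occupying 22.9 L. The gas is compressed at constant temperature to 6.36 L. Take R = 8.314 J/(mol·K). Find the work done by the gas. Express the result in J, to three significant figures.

W ≈ -3460 J

Isothermal: W = nRT ln(V₂/V₁).
W = (1.28)(8.314)(254) × ln(6.36/22.9)
  = 2703 × -1.281
W_by_gas = -3463 J.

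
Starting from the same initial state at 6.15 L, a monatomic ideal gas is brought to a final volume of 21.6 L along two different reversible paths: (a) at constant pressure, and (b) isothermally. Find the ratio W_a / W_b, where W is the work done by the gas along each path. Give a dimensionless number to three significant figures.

W_a / W_b ≈ 2.00

Path (a) isobaric: W = P₁(V₂ − V₁) → W_a/(P₁V₁) = 2.512.
Path (b) isothermal: W = P₁V₁ ln(V₂/V₁) → W_b/(P₁V₁) = 1.256.
W_a / W_b = 2.512 / 1.256 = 2.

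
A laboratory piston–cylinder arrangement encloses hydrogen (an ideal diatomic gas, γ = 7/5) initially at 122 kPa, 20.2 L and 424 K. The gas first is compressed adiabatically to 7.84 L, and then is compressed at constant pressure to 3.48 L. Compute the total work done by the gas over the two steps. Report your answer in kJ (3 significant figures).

Step 1 (adiabatic): W = (P₁V₁ − P₂V₂)/(γ−1) = (2464 − 3599)/0.4 = -2835 J.
After step 1: P = 459 kPa, V = 7.84 L, T = 619.1 K.
Step 2 (isobaric): W = PΔV = (459 kPa)(3.48 − 7.84 L) = -2001 J.
W_total = -2835 − 2001 = -4837 J.

W_total ≈ -4.84 kJ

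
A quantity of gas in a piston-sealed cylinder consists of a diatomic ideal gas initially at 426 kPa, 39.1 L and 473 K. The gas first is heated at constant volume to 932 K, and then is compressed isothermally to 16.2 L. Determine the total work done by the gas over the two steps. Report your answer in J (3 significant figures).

W_total ≈ -28900 J

Step 1 (isochoric): W = 0 (constant volume).
After step 1: P = 839.4 kPa (V unchanged).
Step 2 (isothermal): W = P₁V₁ ln(V₂/V₁) = (32820) ln(16.2/39.1) = -28918 J.
W_total = 0 − 28918 = -28918 J.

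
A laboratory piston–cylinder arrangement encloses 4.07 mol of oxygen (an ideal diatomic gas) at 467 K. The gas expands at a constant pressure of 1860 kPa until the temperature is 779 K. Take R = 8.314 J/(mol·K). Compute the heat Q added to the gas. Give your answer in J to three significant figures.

Isobaric: W = nRΔT = (4.07)(8.314)(312) = 10557 J.
ΔU = nCᵥΔT with Cᵥ = 5R/2: ΔU = (4.07)(20.79)(312) = 26394 J.
Q = ΔU + W = 26394 + 10557 = 36951 J.

Q ≈ 37000 J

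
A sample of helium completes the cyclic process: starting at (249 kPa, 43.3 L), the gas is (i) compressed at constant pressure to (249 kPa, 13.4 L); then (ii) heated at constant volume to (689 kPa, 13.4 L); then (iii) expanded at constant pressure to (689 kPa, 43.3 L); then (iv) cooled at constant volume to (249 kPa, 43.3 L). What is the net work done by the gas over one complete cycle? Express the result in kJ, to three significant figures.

Constant-volume legs do no work.
W(i) = (249)(13.4 − 43.3) = -7445 J; W(iii) = (689)(43.3 − 13.4) = 20601 J.
W_net = -7445 + 20601 = 13156 J (the clockwise enclosed area).

W_net ≈ 13.2 kJ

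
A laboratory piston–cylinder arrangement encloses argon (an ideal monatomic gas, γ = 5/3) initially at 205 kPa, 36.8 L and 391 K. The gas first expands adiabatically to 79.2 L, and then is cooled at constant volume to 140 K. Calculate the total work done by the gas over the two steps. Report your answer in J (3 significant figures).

Step 1 (adiabatic): W = (P₁V₁ − P₂V₂)/(γ−1) = (7544 − 4526)/0.667 = 4527 J.
Step 2 (isochoric): W = 0 (constant volume).
W_total = 4527 + 0 = 4527 J.

W_total ≈ 4530 J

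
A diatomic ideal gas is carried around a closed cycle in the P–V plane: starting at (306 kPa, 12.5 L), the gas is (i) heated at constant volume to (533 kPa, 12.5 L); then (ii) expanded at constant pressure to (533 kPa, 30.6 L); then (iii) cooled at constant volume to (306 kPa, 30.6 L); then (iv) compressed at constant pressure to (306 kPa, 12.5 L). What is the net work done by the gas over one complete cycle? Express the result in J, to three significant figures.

Constant-volume legs do no work.
W(ii) = (533)(30.6 − 12.5) = 9647 J; W(iv) = (306)(12.5 − 30.6) = -5539 J.
W_net = 9647 − 5539 = 4109 J (the clockwise enclosed area).

W_net ≈ 4110 J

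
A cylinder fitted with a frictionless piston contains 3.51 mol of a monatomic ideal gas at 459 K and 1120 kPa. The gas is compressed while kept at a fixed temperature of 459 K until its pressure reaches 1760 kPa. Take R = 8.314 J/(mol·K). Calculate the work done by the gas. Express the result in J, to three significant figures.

Isothermal process: W = nRT ln(V₂/V₁) = nRT ln(P₁/P₂).
W = (3.51)(8.314)(459) × ln(1120/1760)
  = 13395 × ln(0.6364) = 13395 × -0.452
W_by_gas = -6054 J.

W ≈ -6050 J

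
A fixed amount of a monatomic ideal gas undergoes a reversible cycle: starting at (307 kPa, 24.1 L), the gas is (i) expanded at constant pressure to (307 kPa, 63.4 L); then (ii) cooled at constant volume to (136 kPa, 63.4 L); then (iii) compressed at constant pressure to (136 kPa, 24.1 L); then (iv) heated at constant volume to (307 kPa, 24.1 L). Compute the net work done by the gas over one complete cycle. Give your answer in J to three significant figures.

W_net ≈ 6720 J

Constant-volume legs do no work.
W(i) = (307)(63.4 − 24.1) = 12065 J; W(iii) = (136)(24.1 − 63.4) = -5345 J.
W_net = 12065 − 5345 = 6720 J (the clockwise enclosed area).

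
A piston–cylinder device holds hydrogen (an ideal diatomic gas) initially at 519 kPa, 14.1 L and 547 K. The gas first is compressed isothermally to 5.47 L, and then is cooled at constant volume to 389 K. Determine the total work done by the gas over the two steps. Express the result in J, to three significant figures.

Step 1 (isothermal): W = P₁V₁ ln(V₂/V₁) = (7318) ln(5.47/14.1) = -6929 J.
Step 2 (isochoric): W = 0 (constant volume).
W_total = -6929 + 0 = -6929 J.

W_total ≈ -6930 J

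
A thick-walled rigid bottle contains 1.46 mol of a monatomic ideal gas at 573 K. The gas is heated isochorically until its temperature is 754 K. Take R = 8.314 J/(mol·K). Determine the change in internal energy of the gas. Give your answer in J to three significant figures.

ΔU ≈ 3300 J

Constant volume ⇒ W = 0, so Q = ΔU = nCᵥΔT with Cᵥ = 3R/2 = 12.47 J/(mol·K).
ΔU = (1.46)(12.47)(754 − 573) = 3296 J.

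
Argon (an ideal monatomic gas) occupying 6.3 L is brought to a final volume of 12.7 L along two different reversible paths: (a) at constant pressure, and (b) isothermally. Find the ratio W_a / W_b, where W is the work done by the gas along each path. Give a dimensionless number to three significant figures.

W_a / W_b ≈ 1.45

Path (a) isobaric: W = P₁(V₂ − V₁) → W_a/(P₁V₁) = 1.016.
Path (b) isothermal: W = P₁V₁ ln(V₂/V₁) → W_b/(P₁V₁) = 0.7011.
W_a / W_b = 1.016 / 0.7011 = 1.449.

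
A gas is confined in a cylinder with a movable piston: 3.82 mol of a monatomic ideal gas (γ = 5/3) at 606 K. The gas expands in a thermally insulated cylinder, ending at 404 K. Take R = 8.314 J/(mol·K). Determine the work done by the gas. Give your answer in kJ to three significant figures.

Adiabatic ⇒ Q = 0, so W_by = −ΔU = nCᵥ(T₁ − T₂).
Cᵥ = 3R/2 = 12.47 J/(mol·K).
W = (3.82)(12.47)(606 − 404) = 9623 J.

W ≈ 9.62 kJ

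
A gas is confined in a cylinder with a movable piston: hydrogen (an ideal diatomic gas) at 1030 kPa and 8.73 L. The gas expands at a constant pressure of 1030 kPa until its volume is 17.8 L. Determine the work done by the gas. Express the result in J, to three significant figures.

W ≈ 9340 J

Isobaric: W = P ΔV.
W = (1030 kPa)(17.8 − 8.73 L) = (1030)(9.07) = 9342 J.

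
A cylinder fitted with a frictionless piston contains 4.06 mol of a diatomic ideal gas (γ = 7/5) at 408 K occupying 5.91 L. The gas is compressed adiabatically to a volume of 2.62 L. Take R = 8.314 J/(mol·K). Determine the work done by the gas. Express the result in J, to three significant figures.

W ≈ -13200 J

Adiabatic: TV^(γ−1) = const with γ = 7/5.
T₂ = T₁ (V₁/V₂)^(γ−1) = 408 × (5.91/2.62)^0.4 = 408 × 1.385 = 564.9 K.
W_by = nCᵥ(T₁ − T₂) = (4.06)(20.79)(408 − 564.9) = -13241 J.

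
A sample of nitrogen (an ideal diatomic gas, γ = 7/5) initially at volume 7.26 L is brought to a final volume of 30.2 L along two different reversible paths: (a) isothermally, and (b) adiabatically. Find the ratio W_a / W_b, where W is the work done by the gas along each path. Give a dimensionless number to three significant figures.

Path (a) isothermal: W = P₁V₁ ln(V₂/V₁) → W_a/(P₁V₁) = 1.425.
Path (b) adiabatic: W = P₁V₁(1 − (V₁/V₂)^(γ−1))/(γ−1) → W_b/(P₁V₁) = 1.086.
W_a / W_b = 1.425 / 1.086 = 1.312.

W_a / W_b ≈ 1.31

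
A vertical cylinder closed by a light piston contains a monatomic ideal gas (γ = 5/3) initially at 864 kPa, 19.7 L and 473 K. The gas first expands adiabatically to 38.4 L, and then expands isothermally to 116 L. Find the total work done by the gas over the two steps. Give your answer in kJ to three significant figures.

W_total ≈ 21.2 kJ

Step 1 (adiabatic): W = (P₁V₁ − P₂V₂)/(γ−1) = (17021 − 10908)/0.667 = 9170 J.
After step 1: P = 284.1 kPa, V = 38.4 L, T = 303.1 K.
Step 2 (isothermal): W = P₁V₁ ln(V₂/V₁) = (10908) ln(116/38.4) = 12059 J.
W_total = 9170 + 12059 = 21228 J.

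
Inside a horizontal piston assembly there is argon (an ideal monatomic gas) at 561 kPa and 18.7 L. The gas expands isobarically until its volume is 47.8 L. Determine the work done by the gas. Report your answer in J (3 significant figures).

Isobaric: W = P ΔV.
W = (561 kPa)(47.8 − 18.7 L) = (561)(29.1) = 16325 J.

W ≈ 16300 J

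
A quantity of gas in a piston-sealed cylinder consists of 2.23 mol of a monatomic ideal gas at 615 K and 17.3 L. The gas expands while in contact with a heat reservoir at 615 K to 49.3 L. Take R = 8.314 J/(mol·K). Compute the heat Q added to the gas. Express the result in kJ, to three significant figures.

Isothermal ⇒ ΔU = 0, so Q = W = nRT ln(V₂/V₁).
Q = (2.23)(8.314)(615) ln(49.3/17.3) = 11402 × 1.047 = 11941 J.

Q ≈ 11.9 kJ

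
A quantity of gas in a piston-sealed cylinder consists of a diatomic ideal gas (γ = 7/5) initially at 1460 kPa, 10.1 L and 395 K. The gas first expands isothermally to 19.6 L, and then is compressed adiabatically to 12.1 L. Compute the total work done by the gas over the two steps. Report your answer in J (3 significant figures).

Step 1 (isothermal): W = P₁V₁ ln(V₂/V₁) = (14746) ln(19.6/10.1) = 9777 J.
After step 1: P = 752.3 kPa, V = 19.6 L, T = 395 K.
Step 2 (adiabatic): W = (P₁V₁ − P₂V₂)/(γ−1) = (14746 − 17884)/0.4 = -7845 J.
W_total = 9777 − 7845 = 1932 J.

W_total ≈ 1930 J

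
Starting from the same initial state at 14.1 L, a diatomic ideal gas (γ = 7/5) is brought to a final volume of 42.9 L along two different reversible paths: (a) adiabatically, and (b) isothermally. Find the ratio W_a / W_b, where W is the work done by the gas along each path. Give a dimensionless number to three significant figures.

Path (a) adiabatic: W = P₁V₁(1 − (V₁/V₂)^(γ−1))/(γ−1) → W_a/(P₁V₁) = 0.8981.
Path (b) isothermal: W = P₁V₁ ln(V₂/V₁) → W_b/(P₁V₁) = 1.113.
W_a / W_b = 0.8981 / 1.113 = 0.8071.

W_a / W_b ≈ 0.807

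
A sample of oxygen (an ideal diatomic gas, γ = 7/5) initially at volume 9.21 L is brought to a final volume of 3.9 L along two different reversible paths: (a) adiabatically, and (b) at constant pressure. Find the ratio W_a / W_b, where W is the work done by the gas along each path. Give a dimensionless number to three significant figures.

W_a / W_b ≈ 1.78

Path (a) adiabatic: W = P₁V₁(1 − (V₁/V₂)^(γ−1))/(γ−1) → W_a/(P₁V₁) = -1.025.
Path (b) isobaric: W = P₁(V₂ − V₁) → W_b/(P₁V₁) = -0.5765.
W_a / W_b = -1.025 / -0.5765 = 1.779.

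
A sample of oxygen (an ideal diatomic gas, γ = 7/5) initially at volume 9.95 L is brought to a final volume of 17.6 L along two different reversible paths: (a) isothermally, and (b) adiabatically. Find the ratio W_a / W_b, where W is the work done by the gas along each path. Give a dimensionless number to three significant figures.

W_a / W_b ≈ 1.12

Path (a) isothermal: W = P₁V₁ ln(V₂/V₁) → W_a/(P₁V₁) = 0.5703.
Path (b) adiabatic: W = P₁V₁(1 − (V₁/V₂)^(γ−1))/(γ−1) → W_b/(P₁V₁) = 0.5099.
W_a / W_b = 0.5703 / 0.5099 = 1.118.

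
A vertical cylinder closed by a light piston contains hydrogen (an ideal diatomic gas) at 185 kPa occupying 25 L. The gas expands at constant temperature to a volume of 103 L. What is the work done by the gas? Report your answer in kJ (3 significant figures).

W ≈ 6.55 kJ

Isothermal: W = nRT ln(V₂/V₁) = P₁V₁ ln(V₂/V₁).
P₁V₁ = (185 kPa)(25 L) = 4625 J.
W = 4625 × ln(103/25) = 4625 × 1.416
W_by_gas = 6548 J.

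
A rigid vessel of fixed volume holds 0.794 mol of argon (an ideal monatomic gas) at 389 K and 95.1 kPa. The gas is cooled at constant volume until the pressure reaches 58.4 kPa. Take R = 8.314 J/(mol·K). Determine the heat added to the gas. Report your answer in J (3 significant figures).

Q ≈ -1490 J

Constant volume ⇒ W = 0, so Q = ΔU = nCᵥΔT with Cᵥ = 3R/2 = 12.47 J/(mol·K).
At constant V, T₂/T₁ = P₂/P₁ ⇒ ΔT = T₁(P₂/P₁ − 1) = 389·(58.4/95.1 − 1) = -150.1 K.
ΔU = (0.794)(12.47)(-150.1) = -1486 J.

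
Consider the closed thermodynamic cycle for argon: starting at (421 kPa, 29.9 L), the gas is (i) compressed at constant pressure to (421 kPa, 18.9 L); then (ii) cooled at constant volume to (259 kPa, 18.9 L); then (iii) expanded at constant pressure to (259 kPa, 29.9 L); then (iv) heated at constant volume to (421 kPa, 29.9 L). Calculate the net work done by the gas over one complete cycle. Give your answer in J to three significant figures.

W_net ≈ -1780 J

Constant-volume legs do no work.
W(i) = (421)(18.9 − 29.9) = -4631 J; W(iii) = (259)(29.9 − 18.9) = 2849 J.
W_net = -4631 + 2849 = -1782 J (the counter-clockwise enclosed area).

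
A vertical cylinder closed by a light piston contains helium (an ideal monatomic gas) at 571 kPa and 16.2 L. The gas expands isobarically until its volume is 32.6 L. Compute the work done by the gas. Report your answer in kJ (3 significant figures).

Isobaric: W = P ΔV.
W = (571 kPa)(32.6 − 16.2 L) = (571)(16.4) = 9364 J.

W ≈ 9.36 kJ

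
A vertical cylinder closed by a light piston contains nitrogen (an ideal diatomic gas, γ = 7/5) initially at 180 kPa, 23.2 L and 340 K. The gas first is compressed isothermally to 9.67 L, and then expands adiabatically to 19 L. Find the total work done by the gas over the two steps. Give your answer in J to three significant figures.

Step 1 (isothermal): W = P₁V₁ ln(V₂/V₁) = (4176) ln(9.67/23.2) = -3655 J.
After step 1: P = 431.9 kPa, V = 9.67 L, T = 340 K.
Step 2 (adiabatic): W = (P₁V₁ − P₂V₂)/(γ−1) = (4176 − 3187)/0.4 = 2472 J.
W_total = -3655 + 2472 = -1183 J.

W_total ≈ -1180 J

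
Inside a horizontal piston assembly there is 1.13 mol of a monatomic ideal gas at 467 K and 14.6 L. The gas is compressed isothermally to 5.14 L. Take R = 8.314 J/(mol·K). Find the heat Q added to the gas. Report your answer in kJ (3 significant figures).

Isothermal ⇒ ΔU = 0, so Q = W = nRT ln(V₂/V₁).
Q = (1.13)(8.314)(467) ln(5.14/14.6) = 4387 × -1.044 = -4580 J.

Q ≈ -4.58 kJ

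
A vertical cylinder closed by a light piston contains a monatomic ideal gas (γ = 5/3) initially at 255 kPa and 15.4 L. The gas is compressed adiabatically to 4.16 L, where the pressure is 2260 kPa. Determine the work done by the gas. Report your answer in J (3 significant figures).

W ≈ -8210 J

Adiabatic: W = (P₁V₁ − P₂V₂)/(γ − 1) with γ = 5/3.
P₁V₁ = 3927 J, P₂V₂ = 9402 J.
W = (3927 − 9402) / 0.6667 = -8212 J.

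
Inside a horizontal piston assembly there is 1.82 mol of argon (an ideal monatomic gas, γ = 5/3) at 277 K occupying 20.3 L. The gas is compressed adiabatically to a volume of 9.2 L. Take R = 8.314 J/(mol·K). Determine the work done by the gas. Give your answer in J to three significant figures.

Adiabatic: TV^(γ−1) = const with γ = 5/3.
T₂ = T₁ (V₁/V₂)^(γ−1) = 277 × (20.3/9.2)^0.667 = 277 × 1.695 = 469.5 K.
W_by = nCᵥ(T₁ − T₂) = (1.82)(12.47)(277 − 469.5) = -4369 J.

W ≈ -4370 J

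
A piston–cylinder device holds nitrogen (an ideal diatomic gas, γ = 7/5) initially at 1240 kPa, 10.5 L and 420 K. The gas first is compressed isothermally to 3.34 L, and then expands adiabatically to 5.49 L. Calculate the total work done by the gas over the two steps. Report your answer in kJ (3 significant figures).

W_total ≈ -9.05 kJ

Step 1 (isothermal): W = P₁V₁ ln(V₂/V₁) = (13020) ln(3.34/10.5) = -14913 J.
After step 1: P = 3898 kPa, V = 3.34 L, T = 420 K.
Step 2 (adiabatic): W = (P₁V₁ − P₂V₂)/(γ−1) = (13020 − 10673)/0.4 = 5868 J.
W_total = -14913 + 5868 = -9045 J.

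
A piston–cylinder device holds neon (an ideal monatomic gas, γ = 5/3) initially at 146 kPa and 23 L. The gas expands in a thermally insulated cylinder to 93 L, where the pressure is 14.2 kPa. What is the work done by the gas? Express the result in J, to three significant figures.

Adiabatic: W = (P₁V₁ − P₂V₂)/(γ − 1) with γ = 5/3.
P₁V₁ = 3358 J, P₂V₂ = 1321 J.
W = (3358 − 1321) / 0.6667 = 3056 J.

W ≈ 3060 J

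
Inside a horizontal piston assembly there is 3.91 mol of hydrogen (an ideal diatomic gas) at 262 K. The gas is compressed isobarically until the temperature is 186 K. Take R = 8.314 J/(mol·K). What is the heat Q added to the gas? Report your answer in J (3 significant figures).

Isobaric: W = nRΔT = (3.91)(8.314)(-76) = -2471 J.
ΔU = nCᵥΔT with Cᵥ = 5R/2: ΔU = (3.91)(20.79)(-76) = -6176 J.
Q = ΔU + W = -6176 − 2471 = -8647 J.

Q ≈ -8650 J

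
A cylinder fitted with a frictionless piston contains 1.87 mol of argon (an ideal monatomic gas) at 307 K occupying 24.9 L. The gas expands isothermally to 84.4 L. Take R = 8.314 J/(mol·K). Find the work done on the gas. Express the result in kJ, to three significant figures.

Isothermal: W = nRT ln(V₂/V₁).
W = (1.87)(8.314)(307) × ln(84.4/24.9)
  = 4773 × 1.221
W_by_gas = 5826 J; work on gas = −W_by = -5826 J.

W ≈ -5.83 kJ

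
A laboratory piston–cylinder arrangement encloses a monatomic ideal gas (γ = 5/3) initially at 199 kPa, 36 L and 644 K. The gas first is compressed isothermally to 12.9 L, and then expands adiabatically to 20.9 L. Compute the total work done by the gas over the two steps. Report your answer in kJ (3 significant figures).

W_total ≈ -4.40 kJ

Step 1 (isothermal): W = P₁V₁ ln(V₂/V₁) = (7164) ln(12.9/36) = -7352 J.
After step 1: P = 555.3 kPa, V = 12.9 L, T = 644 K.
Step 2 (adiabatic): W = (P₁V₁ − P₂V₂)/(γ−1) = (7164 − 5193)/0.667 = 2956 J.
W_total = -7352 + 2956 = -4396 J.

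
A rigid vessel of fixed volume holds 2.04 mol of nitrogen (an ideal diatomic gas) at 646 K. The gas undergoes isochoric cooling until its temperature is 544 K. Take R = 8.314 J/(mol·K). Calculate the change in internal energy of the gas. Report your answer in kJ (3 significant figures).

Constant volume ⇒ W = 0, so Q = ΔU = nCᵥΔT with Cᵥ = 5R/2 = 20.79 J/(mol·K).
ΔU = (2.04)(20.79)(544 − 646) = -4325 J.

ΔU ≈ -4.32 kJ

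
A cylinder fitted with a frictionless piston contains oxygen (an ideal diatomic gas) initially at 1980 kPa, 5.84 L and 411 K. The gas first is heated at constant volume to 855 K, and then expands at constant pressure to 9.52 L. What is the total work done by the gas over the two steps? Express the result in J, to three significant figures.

Step 1 (isochoric): W = 0 (constant volume).
After step 1: P = 4119 kPa (V unchanged).
Step 2 (isobaric): W = PΔV = (4119 kPa)(9.52 − 5.84 L) = 15158 J.
W_total = 0 + 15158 = 15158 J.

W_total ≈ 15200 J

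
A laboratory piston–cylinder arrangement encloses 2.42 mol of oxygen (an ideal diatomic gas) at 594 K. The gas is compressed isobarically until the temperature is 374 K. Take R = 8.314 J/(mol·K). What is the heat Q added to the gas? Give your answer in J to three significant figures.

Isobaric: W = nRΔT = (2.42)(8.314)(-220) = -4426 J.
ΔU = nCᵥΔT with Cᵥ = 5R/2: ΔU = (2.42)(20.79)(-220) = -11066 J.
Q = ΔU + W = -11066 − 4426 = -15492 J.

Q ≈ -15500 J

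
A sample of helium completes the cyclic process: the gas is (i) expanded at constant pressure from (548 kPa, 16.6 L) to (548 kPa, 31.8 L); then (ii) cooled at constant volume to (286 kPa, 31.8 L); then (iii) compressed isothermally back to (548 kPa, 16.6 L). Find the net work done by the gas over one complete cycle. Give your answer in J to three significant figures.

W_net ≈ 2420 J

Leg (i): W = PΔV = (548)(31.8 − 16.6) = 8330 J.
Leg (ii): W = 0.
Leg (iii): W = PᵢVᵢ ln(V_f/Vᵢ) = (9095) ln(16.6/31.8) = -5912 J.
W_net = 8330 − 5912 = 2417 J.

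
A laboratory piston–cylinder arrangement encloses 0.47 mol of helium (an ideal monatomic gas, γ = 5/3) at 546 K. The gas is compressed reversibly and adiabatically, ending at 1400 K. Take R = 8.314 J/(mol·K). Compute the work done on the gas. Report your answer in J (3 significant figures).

W ≈ 5010 J

Adiabatic ⇒ Q = 0, so W_by = −ΔU = nCᵥ(T₁ − T₂).
Cᵥ = 3R/2 = 12.47 J/(mol·K).
W = (0.47)(12.47)(546 − 1400) = -5006 J.
Work on gas = −W_by = 5006 J.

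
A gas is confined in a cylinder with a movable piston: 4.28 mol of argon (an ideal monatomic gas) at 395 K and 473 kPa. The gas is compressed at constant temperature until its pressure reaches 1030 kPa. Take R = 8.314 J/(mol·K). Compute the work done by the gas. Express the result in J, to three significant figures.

W ≈ -10900 J

Isothermal process: W = nRT ln(V₂/V₁) = nRT ln(P₁/P₂).
W = (4.28)(8.314)(395) × ln(473/1030)
  = 14056 × ln(0.4592) = 14056 × -0.7782
W_by_gas = -10938 J.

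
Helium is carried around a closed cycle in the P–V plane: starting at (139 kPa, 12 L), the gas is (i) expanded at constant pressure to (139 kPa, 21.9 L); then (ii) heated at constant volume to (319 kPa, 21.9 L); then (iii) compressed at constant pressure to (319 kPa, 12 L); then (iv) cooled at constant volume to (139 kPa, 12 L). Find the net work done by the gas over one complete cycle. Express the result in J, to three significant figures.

Constant-volume legs do no work.
W(i) = (139)(21.9 − 12) = 1376 J; W(iii) = (319)(12 − 21.9) = -3158 J.
W_net = 1376 − 3158 = -1782 J (the counter-clockwise enclosed area).

W_net ≈ -1780 J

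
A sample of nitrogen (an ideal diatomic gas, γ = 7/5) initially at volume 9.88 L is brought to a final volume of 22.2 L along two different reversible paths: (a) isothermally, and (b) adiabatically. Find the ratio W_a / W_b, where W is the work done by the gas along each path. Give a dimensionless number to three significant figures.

W_a / W_b ≈ 1.17

Path (a) isothermal: W = P₁V₁ ln(V₂/V₁) → W_a/(P₁V₁) = 0.8096.
Path (b) adiabatic: W = P₁V₁(1 − (V₁/V₂)^(γ−1))/(γ−1) → W_b/(P₁V₁) = 0.6916.
W_a / W_b = 0.8096 / 0.6916 = 1.171.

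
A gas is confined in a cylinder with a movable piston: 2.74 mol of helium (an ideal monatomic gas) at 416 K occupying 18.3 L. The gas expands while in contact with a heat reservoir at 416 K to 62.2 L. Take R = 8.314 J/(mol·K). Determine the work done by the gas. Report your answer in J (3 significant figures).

W ≈ 11600 J

Isothermal: W = nRT ln(V₂/V₁).
W = (2.74)(8.314)(416) × ln(62.2/18.3)
  = 9477 × 1.223
W_by_gas = 11594 J.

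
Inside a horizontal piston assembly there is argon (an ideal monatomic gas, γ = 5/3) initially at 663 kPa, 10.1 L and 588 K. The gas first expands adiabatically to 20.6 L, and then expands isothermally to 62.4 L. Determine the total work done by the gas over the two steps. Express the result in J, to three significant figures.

W_total ≈ 8410 J

Step 1 (adiabatic): W = (P₁V₁ − P₂V₂)/(γ−1) = (6696 − 4164)/0.667 = 3799 J.
After step 1: P = 202.1 kPa, V = 20.6 L, T = 365.6 K.
Step 2 (isothermal): W = P₁V₁ ln(V₂/V₁) = (4164) ln(62.4/20.6) = 4614 J.
W_total = 3799 + 4614 = 8413 J.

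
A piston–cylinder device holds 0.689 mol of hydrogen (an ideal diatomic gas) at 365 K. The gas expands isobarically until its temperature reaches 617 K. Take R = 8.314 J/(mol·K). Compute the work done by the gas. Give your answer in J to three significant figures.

Isobaric: W = P ΔV = nR ΔT.
W = (0.689)(8.314)(617 − 365) = 1444 J.

W ≈ 1440 J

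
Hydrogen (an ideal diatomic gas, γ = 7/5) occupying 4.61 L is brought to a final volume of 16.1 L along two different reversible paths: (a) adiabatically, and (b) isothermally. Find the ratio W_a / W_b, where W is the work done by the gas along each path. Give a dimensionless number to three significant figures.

W_a / W_b ≈ 0.787

Path (a) adiabatic: W = P₁V₁(1 − (V₁/V₂)^(γ−1))/(γ−1) → W_a/(P₁V₁) = 0.984.
Path (b) isothermal: W = P₁V₁ ln(V₂/V₁) → W_b/(P₁V₁) = 1.251.
W_a / W_b = 0.984 / 1.251 = 0.7869.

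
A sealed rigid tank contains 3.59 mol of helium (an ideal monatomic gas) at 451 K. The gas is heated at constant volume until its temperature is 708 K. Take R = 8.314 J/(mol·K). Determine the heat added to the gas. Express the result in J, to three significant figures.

Constant volume ⇒ W = 0, so Q = ΔU = nCᵥΔT with Cᵥ = 3R/2 = 12.47 J/(mol·K).
ΔU = (3.59)(12.47)(708 − 451) = 11506 J.

Q ≈ 11500 J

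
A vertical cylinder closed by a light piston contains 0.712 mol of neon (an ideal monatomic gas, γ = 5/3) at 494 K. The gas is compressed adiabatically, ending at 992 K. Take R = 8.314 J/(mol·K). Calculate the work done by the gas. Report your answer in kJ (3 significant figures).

W ≈ -4.42 kJ

Adiabatic ⇒ Q = 0, so W_by = −ΔU = nCᵥ(T₁ − T₂).
Cᵥ = 3R/2 = 12.47 J/(mol·K).
W = (0.712)(12.47)(494 − 992) = -4422 J.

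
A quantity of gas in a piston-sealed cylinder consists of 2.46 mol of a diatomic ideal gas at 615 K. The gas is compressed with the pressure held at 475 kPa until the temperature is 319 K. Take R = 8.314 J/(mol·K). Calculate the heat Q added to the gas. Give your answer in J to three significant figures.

Q ≈ -21200 J

Isobaric: W = nRΔT = (2.46)(8.314)(-296) = -6054 J.
ΔU = nCᵥΔT with Cᵥ = 5R/2: ΔU = (2.46)(20.79)(-296) = -15135 J.
Q = ΔU + W = -15135 − 6054 = -21189 J.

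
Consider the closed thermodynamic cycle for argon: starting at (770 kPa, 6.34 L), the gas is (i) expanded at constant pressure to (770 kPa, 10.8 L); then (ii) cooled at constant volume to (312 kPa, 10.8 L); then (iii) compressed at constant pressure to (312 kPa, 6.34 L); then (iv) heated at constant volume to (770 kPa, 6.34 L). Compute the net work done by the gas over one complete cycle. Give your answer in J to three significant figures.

Constant-volume legs do no work.
W(i) = (770)(10.8 − 6.34) = 3434 J; W(iii) = (312)(6.34 − 10.8) = -1392 J.
W_net = 3434 − 1392 = 2043 J (the clockwise enclosed area).

W_net ≈ 2040 J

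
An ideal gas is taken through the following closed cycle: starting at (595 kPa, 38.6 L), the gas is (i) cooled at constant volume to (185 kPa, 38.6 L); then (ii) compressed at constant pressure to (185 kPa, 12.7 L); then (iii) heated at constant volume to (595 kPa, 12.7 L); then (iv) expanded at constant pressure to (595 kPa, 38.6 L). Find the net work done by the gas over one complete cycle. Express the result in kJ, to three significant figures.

W_net ≈ 10.6 kJ

Constant-volume legs do no work.
W(ii) = (185)(12.7 − 38.6) = -4792 J; W(iv) = (595)(38.6 − 12.7) = 15411 J.
W_net = -4792 + 15411 = 10619 J (the clockwise enclosed area).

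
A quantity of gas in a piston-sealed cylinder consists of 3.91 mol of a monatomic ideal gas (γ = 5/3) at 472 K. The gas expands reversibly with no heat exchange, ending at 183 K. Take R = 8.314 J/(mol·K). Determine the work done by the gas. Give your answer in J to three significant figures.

Adiabatic ⇒ Q = 0, so W_by = −ΔU = nCᵥ(T₁ − T₂).
Cᵥ = 3R/2 = 12.47 J/(mol·K).
W = (3.91)(12.47)(472 − 183) = 14092 J.

W ≈ 14100 J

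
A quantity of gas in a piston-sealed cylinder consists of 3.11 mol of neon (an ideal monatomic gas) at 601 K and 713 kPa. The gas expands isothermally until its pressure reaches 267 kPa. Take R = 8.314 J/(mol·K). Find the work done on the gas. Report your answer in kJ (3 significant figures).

W ≈ -15.3 kJ

Isothermal process: W = nRT ln(V₂/V₁) = nRT ln(P₁/P₂).
W = (3.11)(8.314)(601) × ln(713/267)
  = 15540 × ln(2.67) = 15540 × 0.9822
W_by_gas = 15264 J; work on gas = −W_by = -15264 J.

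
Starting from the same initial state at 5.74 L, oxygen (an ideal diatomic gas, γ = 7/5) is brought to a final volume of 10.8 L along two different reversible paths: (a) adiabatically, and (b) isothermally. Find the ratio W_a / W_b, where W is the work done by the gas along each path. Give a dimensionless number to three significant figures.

Path (a) adiabatic: W = P₁V₁(1 − (V₁/V₂)^(γ−1))/(γ−1) → W_a/(P₁V₁) = 0.5585.
Path (b) isothermal: W = P₁V₁ ln(V₂/V₁) → W_b/(P₁V₁) = 0.6321.
W_a / W_b = 0.5585 / 0.6321 = 0.8836.

W_a / W_b ≈ 0.884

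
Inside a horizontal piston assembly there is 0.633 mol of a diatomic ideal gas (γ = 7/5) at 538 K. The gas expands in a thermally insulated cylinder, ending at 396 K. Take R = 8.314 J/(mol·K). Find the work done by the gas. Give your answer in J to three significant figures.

Adiabatic ⇒ Q = 0, so W_by = −ΔU = nCᵥ(T₁ − T₂).
Cᵥ = 5R/2 = 20.79 J/(mol·K).
W = (0.633)(20.79)(538 − 396) = 1868 J.

W ≈ 1870 J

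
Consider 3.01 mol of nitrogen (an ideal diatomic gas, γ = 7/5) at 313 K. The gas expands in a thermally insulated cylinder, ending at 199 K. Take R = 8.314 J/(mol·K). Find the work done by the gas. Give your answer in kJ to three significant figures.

W ≈ 7.13 kJ

Adiabatic ⇒ Q = 0, so W_by = −ΔU = nCᵥ(T₁ − T₂).
Cᵥ = 5R/2 = 20.79 J/(mol·K).
W = (3.01)(20.79)(313 − 199) = 7132 J.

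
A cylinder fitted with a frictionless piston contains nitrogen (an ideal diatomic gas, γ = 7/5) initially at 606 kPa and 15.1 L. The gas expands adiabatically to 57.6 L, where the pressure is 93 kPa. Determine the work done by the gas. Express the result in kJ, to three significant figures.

Adiabatic: W = (P₁V₁ − P₂V₂)/(γ − 1) with γ = 7/5.
P₁V₁ = 9151 J, P₂V₂ = 5357 J.
W = (9151 − 5357) / 0.4 = 9485 J.

W ≈ 9.48 kJ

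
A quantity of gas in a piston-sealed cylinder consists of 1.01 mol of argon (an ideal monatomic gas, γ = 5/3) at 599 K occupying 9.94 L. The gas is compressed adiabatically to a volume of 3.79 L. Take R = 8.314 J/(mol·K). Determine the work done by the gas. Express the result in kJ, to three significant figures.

W ≈ -6.80 kJ

Adiabatic: TV^(γ−1) = const with γ = 5/3.
T₂ = T₁ (V₁/V₂)^(γ−1) = 599 × (9.94/3.79)^0.667 = 599 × 1.902 = 1139 K.
W_by = nCᵥ(T₁ − T₂) = (1.01)(12.47)(599 − 1139) = -6804 J.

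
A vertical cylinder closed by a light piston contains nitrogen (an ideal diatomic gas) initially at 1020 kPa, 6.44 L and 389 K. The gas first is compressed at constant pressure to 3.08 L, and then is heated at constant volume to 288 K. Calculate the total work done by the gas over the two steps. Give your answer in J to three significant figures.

W_total ≈ -3430 J

Step 1 (isobaric): W = PΔV = (1020 kPa)(3.08 − 6.44 L) = -3427 J.
Step 2 (isochoric): W = 0 (constant volume).
W_total = -3427 + 0 = -3427 J.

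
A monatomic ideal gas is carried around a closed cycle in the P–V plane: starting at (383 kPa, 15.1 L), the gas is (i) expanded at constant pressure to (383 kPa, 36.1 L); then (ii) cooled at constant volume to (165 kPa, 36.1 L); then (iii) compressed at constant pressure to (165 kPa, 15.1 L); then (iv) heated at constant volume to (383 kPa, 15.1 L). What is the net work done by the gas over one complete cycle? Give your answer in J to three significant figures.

W_net ≈ 4580 J

Constant-volume legs do no work.
W(i) = (383)(36.1 − 15.1) = 8043 J; W(iii) = (165)(15.1 − 36.1) = -3465 J.
W_net = 8043 − 3465 = 4578 J (the clockwise enclosed area).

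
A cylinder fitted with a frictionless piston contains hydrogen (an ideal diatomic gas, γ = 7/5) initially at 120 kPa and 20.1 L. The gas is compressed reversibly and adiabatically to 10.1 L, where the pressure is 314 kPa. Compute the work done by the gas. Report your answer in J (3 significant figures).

Adiabatic: W = (P₁V₁ − P₂V₂)/(γ − 1) with γ = 7/5.
P₁V₁ = 2412 J, P₂V₂ = 3171 J.
W = (2412 − 3171) / 0.4 = -1899 J.

W ≈ -1900 J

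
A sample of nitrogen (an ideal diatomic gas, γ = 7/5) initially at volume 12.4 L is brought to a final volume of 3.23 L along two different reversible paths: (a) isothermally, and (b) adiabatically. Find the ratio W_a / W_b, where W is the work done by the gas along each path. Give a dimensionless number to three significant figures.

W_a / W_b ≈ 0.755

Path (a) isothermal: W = P₁V₁ ln(V₂/V₁) → W_a/(P₁V₁) = -1.345.
Path (b) adiabatic: W = P₁V₁(1 − (V₁/V₂)^(γ−1))/(γ−1) → W_b/(P₁V₁) = -1.782.
W_a / W_b = -1.345 / -1.782 = 0.755.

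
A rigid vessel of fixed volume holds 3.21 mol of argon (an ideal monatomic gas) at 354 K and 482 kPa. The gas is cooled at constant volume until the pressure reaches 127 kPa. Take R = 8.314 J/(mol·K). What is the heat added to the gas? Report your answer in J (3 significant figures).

Constant volume ⇒ W = 0, so Q = ΔU = nCᵥΔT with Cᵥ = 3R/2 = 12.47 J/(mol·K).
At constant V, T₂/T₁ = P₂/P₁ ⇒ ΔT = T₁(P₂/P₁ − 1) = 354·(127/482 − 1) = -260.7 K.
ΔU = (3.21)(12.47)(-260.7) = -10437 J.

Q ≈ -10400 J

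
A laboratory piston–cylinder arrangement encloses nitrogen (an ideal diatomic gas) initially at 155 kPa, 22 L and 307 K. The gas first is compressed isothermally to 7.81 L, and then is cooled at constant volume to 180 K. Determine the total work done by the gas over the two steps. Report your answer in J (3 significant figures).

W_total ≈ -3530 J

Step 1 (isothermal): W = P₁V₁ ln(V₂/V₁) = (3410) ln(7.81/22) = -3532 J.
Step 2 (isochoric): W = 0 (constant volume).
W_total = -3532 + 0 = -3532 J.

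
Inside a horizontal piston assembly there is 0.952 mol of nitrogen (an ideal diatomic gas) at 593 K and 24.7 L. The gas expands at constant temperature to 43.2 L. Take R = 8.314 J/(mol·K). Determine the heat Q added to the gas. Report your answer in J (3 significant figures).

Isothermal ⇒ ΔU = 0, so Q = W = nRT ln(V₂/V₁).
Q = (0.952)(8.314)(593) ln(43.2/24.7) = 4694 × 0.559 = 2624 J.

Q ≈ 2620 J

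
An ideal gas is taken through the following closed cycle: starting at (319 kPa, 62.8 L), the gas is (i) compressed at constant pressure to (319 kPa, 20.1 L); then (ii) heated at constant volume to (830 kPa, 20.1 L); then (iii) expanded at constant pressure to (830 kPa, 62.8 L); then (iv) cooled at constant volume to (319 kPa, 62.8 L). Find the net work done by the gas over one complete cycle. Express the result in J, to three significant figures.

Constant-volume legs do no work.
W(i) = (319)(20.1 − 62.8) = -13621 J; W(iii) = (830)(62.8 − 20.1) = 35441 J.
W_net = -13621 + 35441 = 21820 J (the clockwise enclosed area).

W_net ≈ 21800 J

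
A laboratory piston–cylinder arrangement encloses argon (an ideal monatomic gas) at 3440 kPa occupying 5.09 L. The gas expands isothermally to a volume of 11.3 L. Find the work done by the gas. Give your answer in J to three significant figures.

W ≈ 14000 J

Isothermal: W = nRT ln(V₂/V₁) = P₁V₁ ln(V₂/V₁).
P₁V₁ = (3440 kPa)(5.09 L) = 17510 J.
W = 17510 × ln(11.3/5.09) = 17510 × 0.7975
W_by_gas = 13964 J.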